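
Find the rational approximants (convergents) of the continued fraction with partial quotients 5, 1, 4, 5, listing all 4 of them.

5/1, 6/1, 29/5, 151/26

Using the convergent recurrence p_i = a_i*p_{i-1} + p_{i-2}, q_i = a_i*q_{i-1} + q_{i-2} with p_{-2}=0, p_{-1}=1, q_{-2}=1, q_{-1}=0:
  i=0: a_0=5, p_0 = 5*1 + 0 = 5, q_0 = 5*0 + 1 = 1.
  i=1: a_1=1, p_1 = 1*5 + 1 = 6, q_1 = 1*1 + 0 = 1.
  i=2: a_2=4, p_2 = 4*6 + 5 = 29, q_2 = 4*1 + 1 = 5.
  i=3: a_3=5, p_3 = 5*29 + 6 = 151, q_3 = 5*5 + 1 = 26.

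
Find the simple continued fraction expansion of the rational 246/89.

[2; 1, 3, 4, 5]

Run the Euclidean algorithm on 246 and 89; the successive quotients are the partial quotients a_0, a_1, ... (each step inverts the fractional part left over by the previous one):
  246 = 2*89 + 68, so a_0 = 2.
  89 = 1*68 + 21, so a_1 = 1.
  68 = 3*21 + 5, so a_2 = 3.
  21 = 4*5 + 1, so a_3 = 4.
  5 = 5*1 + 0, so a_4 = 5.
The remainder reaches 0 after 5 divisions, so the expansion has 5 partial quotients, read off in order.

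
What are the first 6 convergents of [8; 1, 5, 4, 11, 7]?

Using the convergent recurrence p_i = a_i*p_{i-1} + p_{i-2}, q_i = a_i*q_{i-1} + q_{i-2} with p_{-2}=0, p_{-1}=1, q_{-2}=1, q_{-1}=0:
  i=0: a_0=8, p_0 = 8*1 + 0 = 8, q_0 = 8*0 + 1 = 1.
  i=1: a_1=1, p_1 = 1*8 + 1 = 9, q_1 = 1*1 + 0 = 1.
  i=2: a_2=5, p_2 = 5*9 + 8 = 53, q_2 = 5*1 + 1 = 6.
  i=3: a_3=4, p_3 = 4*53 + 9 = 221, q_3 = 4*6 + 1 = 25.
  i=4: a_4=11, p_4 = 11*221 + 53 = 2484, q_4 = 11*25 + 6 = 281.
  i=5: a_5=7, p_5 = 7*2484 + 221 = 17609, q_5 = 7*281 + 25 = 1992.

8/1, 9/1, 53/6, 221/25, 2484/281, 17609/1992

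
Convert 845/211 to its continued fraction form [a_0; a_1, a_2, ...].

[4; 211]

Run the Euclidean algorithm on 845 and 211; the successive quotients are the partial quotients a_0, a_1, ... (each step inverts the fractional part left over by the previous one):
  845 = 4*211 + 1, so a_0 = 4.
  211 = 211*1 + 0, so a_1 = 211.
The remainder reaches 0 after 2 divisions, so the expansion has 2 partial quotients, read off in order.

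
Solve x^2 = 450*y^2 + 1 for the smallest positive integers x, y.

First expand sqrt(450) as a continued fraction. With x_i = (sqrt(450) + m_i)/d_i and (m_0, d_0) = (0, 1): a_0 = floor(sqrt(450)) = 21, since 21^2 = 441 <= 450 < 484 = 22^2.
Iterate m_{i+1} = d_i*a_i - m_i, d_{i+1} = (450 - m_{i+1}^2)/d_i, a_{i+1} = floor((a_0 + m_{i+1})/d_{i+1}):
  m_1 = 1*21 - 0 = 21, d_1 = (450 - 21^2)/1 = 9/1 = 9, a_1 = floor((21 + 21)/9) = 4.
  m_2 = 9*4 - 21 = 15, d_2 = (450 - 15^2)/9 = 225/9 = 25, a_2 = floor((21 + 15)/25) = 1.
  m_3 = 25*1 - 15 = 10, d_3 = (450 - 10^2)/25 = 350/25 = 14, a_3 = floor((21 + 10)/14) = 2.
  m_4 = 14*2 - 10 = 18, d_4 = (450 - 18^2)/14 = 126/14 = 9, a_4 = floor((21 + 18)/9) = 4.
  m_5 = 9*4 - 18 = 18, d_5 = (450 - 18^2)/9 = 126/9 = 14, a_5 = floor((21 + 18)/14) = 2.
  m_6 = 14*2 - 18 = 10, d_6 = (450 - 10^2)/14 = 350/14 = 25, a_6 = floor((21 + 10)/25) = 1.
  m_7 = 25*1 - 10 = 15, d_7 = (450 - 15^2)/25 = 225/25 = 9, a_7 = floor((21 + 15)/9) = 4.
  m_8 = 9*4 - 15 = 21, d_8 = (450 - 21^2)/9 = 9/9 = 1, a_8 = floor((21 + 21)/1) = 42.
  m_9 = 1*42 - 21 = 21, d_9 = (450 - 21^2)/1 = 9/1 = 9: (m_9, d_9) = (m_1, d_1) = (21, 9), so from here the quotients repeat a_1, ..., a_8; the period length is 8.
So sqrt(450) = [21; (4, 1, 2, 4, 2, 1, 4, 42)] with period length k = 8.
k is even, so the fundamental solution of x^2 - 450y^2 = 1 is (p_{k-1}, q_{k-1}) = (p_7, q_7); compute convergents through index 7.
Convergents (p_i = a_i*p_{i-1} + p_{i-2}, q_i = a_i*q_{i-1} + q_{i-2} with p_{-2}=0, p_{-1}=1, q_{-2}=1, q_{-1}=0):
  i=0: a_0=21, p_0 = 21*1 + 0 = 21, q_0 = 21*0 + 1 = 1.
  i=1: a_1=4, p_1 = 4*21 + 1 = 85, q_1 = 4*1 + 0 = 4.
  i=2: a_2=1, p_2 = 1*85 + 21 = 106, q_2 = 1*4 + 1 = 5.
  i=3: a_3=2, p_3 = 2*106 + 85 = 297, q_3 = 2*5 + 4 = 14.
  i=4: a_4=4, p_4 = 4*297 + 106 = 1294, q_4 = 4*14 + 5 = 61.
  i=5: a_5=2, p_5 = 2*1294 + 297 = 2885, q_5 = 2*61 + 14 = 136.
  i=6: a_6=1, p_6 = 1*2885 + 1294 = 4179, q_6 = 1*136 + 61 = 197.
  i=7: a_7=4, p_7 = 4*4179 + 2885 = 19601, q_7 = 4*197 + 136 = 924.
Check: 19601^2 - 450*924^2 = 384199201 - 384199200 = 1, so (x, y) = (19601, 924) solves the equation, and by the theorem it is the least positive solution.

(x, y) = (19601, 924)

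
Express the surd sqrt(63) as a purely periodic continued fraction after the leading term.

Write x_i = (sqrt(63) + m_i)/d_i with (m_0, d_0) = (0, 1). a_0 = floor(sqrt(63)) = 7, since 7^2 = 49 <= 63 < 64 = 8^2.
Iterate m_{i+1} = d_i*a_i - m_i, d_{i+1} = (63 - m_{i+1}^2)/d_i, a_{i+1} = floor((a_0 + m_{i+1})/d_{i+1}):
  m_1 = 1*7 - 0 = 7, d_1 = (63 - 7^2)/1 = 14/1 = 14, a_1 = floor((7 + 7)/14) = 1.
  m_2 = 14*1 - 7 = 7, d_2 = (63 - 7^2)/14 = 14/14 = 1, a_2 = floor((7 + 7)/1) = 14.
  m_3 = 1*14 - 7 = 7, d_3 = (63 - 7^2)/1 = 14/1 = 14: (m_3, d_3) = (m_1, d_1) = (7, 14), so from here the quotients repeat a_1, a_2; the period length is 2.
Hence the expansion of sqrt(63) is a_0 = 7 followed by the repeating block 1, 14 (period 2).

[7; (1, 14)]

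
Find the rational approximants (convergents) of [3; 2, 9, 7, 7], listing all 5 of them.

Using the convergent recurrence p_i = a_i*p_{i-1} + p_{i-2}, q_i = a_i*q_{i-1} + q_{i-2} with p_{-2}=0, p_{-1}=1, q_{-2}=1, q_{-1}=0:
  i=0: a_0=3, p_0 = 3*1 + 0 = 3, q_0 = 3*0 + 1 = 1.
  i=1: a_1=2, p_1 = 2*3 + 1 = 7, q_1 = 2*1 + 0 = 2.
  i=2: a_2=9, p_2 = 9*7 + 3 = 66, q_2 = 9*2 + 1 = 19.
  i=3: a_3=7, p_3 = 7*66 + 7 = 469, q_3 = 7*19 + 2 = 135.
  i=4: a_4=7, p_4 = 7*469 + 66 = 3349, q_4 = 7*135 + 19 = 964.

3/1, 7/2, 66/19, 469/135, 3349/964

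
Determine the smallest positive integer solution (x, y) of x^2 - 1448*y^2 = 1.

First expand sqrt(1448) as a continued fraction. With x_i = (sqrt(1448) + m_i)/d_i and (m_0, d_0) = (0, 1): a_0 = floor(sqrt(1448)) = 38, since 38^2 = 1444 <= 1448 < 1521 = 39^2.
Iterate m_{i+1} = d_i*a_i - m_i, d_{i+1} = (1448 - m_{i+1}^2)/d_i, a_{i+1} = floor((a_0 + m_{i+1})/d_{i+1}):
  m_1 = 1*38 - 0 = 38, d_1 = (1448 - 38^2)/1 = 4/1 = 4, a_1 = floor((38 + 38)/4) = 19.
  m_2 = 4*19 - 38 = 38, d_2 = (1448 - 38^2)/4 = 4/4 = 1, a_2 = floor((38 + 38)/1) = 76.
  m_3 = 1*76 - 38 = 38, d_3 = (1448 - 38^2)/1 = 4/1 = 4: (m_3, d_3) = (m_1, d_1) = (38, 4), so from here the quotients repeat a_1, a_2; the period length is 2.
So sqrt(1448) = [38; (19, 76)] with period length k = 2.
k is even, so the fundamental solution of x^2 - 1448y^2 = 1 is (p_{k-1}, q_{k-1}) = (p_1, q_1); compute convergents through index 1.
Convergents (p_i = a_i*p_{i-1} + p_{i-2}, q_i = a_i*q_{i-1} + q_{i-2} with p_{-2}=0, p_{-1}=1, q_{-2}=1, q_{-1}=0):
  i=0: a_0=38, p_0 = 38*1 + 0 = 38, q_0 = 38*0 + 1 = 1.
  i=1: a_1=19, p_1 = 19*38 + 1 = 723, q_1 = 19*1 + 0 = 19.
Check: 723^2 - 1448*19^2 = 522729 - 522728 = 1, so (x, y) = (723, 19) solves the equation, and by the theorem it is the least positive solution.

(x, y) = (723, 19)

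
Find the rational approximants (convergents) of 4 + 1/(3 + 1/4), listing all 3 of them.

4/1, 13/3, 56/13

Using the convergent recurrence p_i = a_i*p_{i-1} + p_{i-2}, q_i = a_i*q_{i-1} + q_{i-2} with p_{-2}=0, p_{-1}=1, q_{-2}=1, q_{-1}=0:
  i=0: a_0=4, p_0 = 4*1 + 0 = 4, q_0 = 4*0 + 1 = 1.
  i=1: a_1=3, p_1 = 3*4 + 1 = 13, q_1 = 3*1 + 0 = 3.
  i=2: a_2=4, p_2 = 4*13 + 4 = 56, q_2 = 4*3 + 1 = 13.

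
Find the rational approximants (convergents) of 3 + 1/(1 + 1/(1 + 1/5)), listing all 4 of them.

Using the convergent recurrence p_i = a_i*p_{i-1} + p_{i-2}, q_i = a_i*q_{i-1} + q_{i-2} with p_{-2}=0, p_{-1}=1, q_{-2}=1, q_{-1}=0:
  i=0: a_0=3, p_0 = 3*1 + 0 = 3, q_0 = 3*0 + 1 = 1.
  i=1: a_1=1, p_1 = 1*3 + 1 = 4, q_1 = 1*1 + 0 = 1.
  i=2: a_2=1, p_2 = 1*4 + 3 = 7, q_2 = 1*1 + 1 = 2.
  i=3: a_3=5, p_3 = 5*7 + 4 = 39, q_3 = 5*2 + 1 = 11.

3/1, 4/1, 7/2, 39/11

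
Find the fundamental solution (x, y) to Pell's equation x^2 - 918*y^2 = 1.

First expand sqrt(918) as a continued fraction. With x_i = (sqrt(918) + m_i)/d_i and (m_0, d_0) = (0, 1): a_0 = floor(sqrt(918)) = 30, since 30^2 = 900 <= 918 < 961 = 31^2.
Iterate m_{i+1} = d_i*a_i - m_i, d_{i+1} = (918 - m_{i+1}^2)/d_i, a_{i+1} = floor((a_0 + m_{i+1})/d_{i+1}):
  m_1 = 1*30 - 0 = 30, d_1 = (918 - 30^2)/1 = 18/1 = 18, a_1 = floor((30 + 30)/18) = 3.
  m_2 = 18*3 - 30 = 24, d_2 = (918 - 24^2)/18 = 342/18 = 19, a_2 = floor((30 + 24)/19) = 2.
  m_3 = 19*2 - 24 = 14, d_3 = (918 - 14^2)/19 = 722/19 = 38, a_3 = floor((30 + 14)/38) = 1.
  m_4 = 38*1 - 14 = 24, d_4 = (918 - 24^2)/38 = 342/38 = 9, a_4 = floor((30 + 24)/9) = 6.
  m_5 = 9*6 - 24 = 30, d_5 = (918 - 30^2)/9 = 18/9 = 2, a_5 = floor((30 + 30)/2) = 30.
  m_6 = 2*30 - 30 = 30, d_6 = (918 - 30^2)/2 = 18/2 = 9, a_6 = floor((30 + 30)/9) = 6.
  m_7 = 9*6 - 30 = 24, d_7 = (918 - 24^2)/9 = 342/9 = 38, a_7 = floor((30 + 24)/38) = 1.
  m_8 = 38*1 - 24 = 14, d_8 = (918 - 14^2)/38 = 722/38 = 19, a_8 = floor((30 + 14)/19) = 2.
  m_9 = 19*2 - 14 = 24, d_9 = (918 - 24^2)/19 = 342/19 = 18, a_9 = floor((30 + 24)/18) = 3.
  m_10 = 18*3 - 24 = 30, d_10 = (918 - 30^2)/18 = 18/18 = 1, a_10 = floor((30 + 30)/1) = 60.
  m_11 = 1*60 - 30 = 30, d_11 = (918 - 30^2)/1 = 18/1 = 18: (m_11, d_11) = (m_1, d_1) = (30, 18), so from here the quotients repeat a_1, ..., a_10; the period length is 10.
So sqrt(918) = [30; (3, 2, 1, 6, 30, 6, 1, 2, 3, 60)] with period length k = 10.
k is even, so the fundamental solution of x^2 - 918y^2 = 1 is (p_{k-1}, q_{k-1}) = (p_9, q_9); compute convergents through index 9.
Convergents (p_i = a_i*p_{i-1} + p_{i-2}, q_i = a_i*q_{i-1} + q_{i-2} with p_{-2}=0, p_{-1}=1, q_{-2}=1, q_{-1}=0):
  i=0: a_0=30, p_0 = 30*1 + 0 = 30, q_0 = 30*0 + 1 = 1.
  i=1: a_1=3, p_1 = 3*30 + 1 = 91, q_1 = 3*1 + 0 = 3.
  i=2: a_2=2, p_2 = 2*91 + 30 = 212, q_2 = 2*3 + 1 = 7.
  i=3: a_3=1, p_3 = 1*212 + 91 = 303, q_3 = 1*7 + 3 = 10.
  i=4: a_4=6, p_4 = 6*303 + 212 = 2030, q_4 = 6*10 + 7 = 67.
  i=5: a_5=30, p_5 = 30*2030 + 303 = 61203, q_5 = 30*67 + 10 = 2020.
  i=6: a_6=6, p_6 = 6*61203 + 2030 = 369248, q_6 = 6*2020 + 67 = 12187.
  i=7: a_7=1, p_7 = 1*369248 + 61203 = 430451, q_7 = 1*12187 + 2020 = 14207.
  i=8: a_8=2, p_8 = 2*430451 + 369248 = 1230150, q_8 = 2*14207 + 12187 = 40601.
  i=9: a_9=3, p_9 = 3*1230150 + 430451 = 4120901, q_9 = 3*40601 + 14207 = 136010.
Check: 4120901^2 - 918*136010^2 = 16981825051801 - 16981825051800 = 1, so (x, y) = (4120901, 136010) solves the equation, and by the theorem it is the least positive solution.

(x, y) = (4120901, 136010)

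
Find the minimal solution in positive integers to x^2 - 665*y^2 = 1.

(x, y) = (13719, 532)

First expand sqrt(665) as a continued fraction. With x_i = (sqrt(665) + m_i)/d_i and (m_0, d_0) = (0, 1): a_0 = floor(sqrt(665)) = 25, since 25^2 = 625 <= 665 < 676 = 26^2.
Iterate m_{i+1} = d_i*a_i - m_i, d_{i+1} = (665 - m_{i+1}^2)/d_i, a_{i+1} = floor((a_0 + m_{i+1})/d_{i+1}):
  m_1 = 1*25 - 0 = 25, d_1 = (665 - 25^2)/1 = 40/1 = 40, a_1 = floor((25 + 25)/40) = 1.
  m_2 = 40*1 - 25 = 15, d_2 = (665 - 15^2)/40 = 440/40 = 11, a_2 = floor((25 + 15)/11) = 3.
  m_3 = 11*3 - 15 = 18, d_3 = (665 - 18^2)/11 = 341/11 = 31, a_3 = floor((25 + 18)/31) = 1.
  m_4 = 31*1 - 18 = 13, d_4 = (665 - 13^2)/31 = 496/31 = 16, a_4 = floor((25 + 13)/16) = 2.
  m_5 = 16*2 - 13 = 19, d_5 = (665 - 19^2)/16 = 304/16 = 19, a_5 = floor((25 + 19)/19) = 2.
  m_6 = 19*2 - 19 = 19, d_6 = (665 - 19^2)/19 = 304/19 = 16, a_6 = floor((25 + 19)/16) = 2.
  m_7 = 16*2 - 19 = 13, d_7 = (665 - 13^2)/16 = 496/16 = 31, a_7 = floor((25 + 13)/31) = 1.
  m_8 = 31*1 - 13 = 18, d_8 = (665 - 18^2)/31 = 341/31 = 11, a_8 = floor((25 + 18)/11) = 3.
  m_9 = 11*3 - 18 = 15, d_9 = (665 - 15^2)/11 = 440/11 = 40, a_9 = floor((25 + 15)/40) = 1.
  m_10 = 40*1 - 15 = 25, d_10 = (665 - 25^2)/40 = 40/40 = 1, a_10 = floor((25 + 25)/1) = 50.
  m_11 = 1*50 - 25 = 25, d_11 = (665 - 25^2)/1 = 40/1 = 40: (m_11, d_11) = (m_1, d_1) = (25, 40), so from here the quotients repeat a_1, ..., a_10; the period length is 10.
So sqrt(665) = [25; (1, 3, 1, 2, 2, 2, 1, 3, 1, 50)] with period length k = 10.
k is even, so the fundamental solution of x^2 - 665y^2 = 1 is (p_{k-1}, q_{k-1}) = (p_9, q_9); compute convergents through index 9.
Convergents (p_i = a_i*p_{i-1} + p_{i-2}, q_i = a_i*q_{i-1} + q_{i-2} with p_{-2}=0, p_{-1}=1, q_{-2}=1, q_{-1}=0):
  i=0: a_0=25, p_0 = 25*1 + 0 = 25, q_0 = 25*0 + 1 = 1.
  i=1: a_1=1, p_1 = 1*25 + 1 = 26, q_1 = 1*1 + 0 = 1.
  i=2: a_2=3, p_2 = 3*26 + 25 = 103, q_2 = 3*1 + 1 = 4.
  i=3: a_3=1, p_3 = 1*103 + 26 = 129, q_3 = 1*4 + 1 = 5.
  i=4: a_4=2, p_4 = 2*129 + 103 = 361, q_4 = 2*5 + 4 = 14.
  i=5: a_5=2, p_5 = 2*361 + 129 = 851, q_5 = 2*14 + 5 = 33.
  i=6: a_6=2, p_6 = 2*851 + 361 = 2063, q_6 = 2*33 + 14 = 80.
  i=7: a_7=1, p_7 = 1*2063 + 851 = 2914, q_7 = 1*80 + 33 = 113.
  i=8: a_8=3, p_8 = 3*2914 + 2063 = 10805, q_8 = 3*113 + 80 = 419.
  i=9: a_9=1, p_9 = 1*10805 + 2914 = 13719, q_9 = 1*419 + 113 = 532.
Check: 13719^2 - 665*532^2 = 188210961 - 188210960 = 1, so (x, y) = (13719, 532) solves the equation, and by the theorem it is the least positive solution.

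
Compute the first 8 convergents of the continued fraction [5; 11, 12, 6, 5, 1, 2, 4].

Using the convergent recurrence p_i = a_i*p_{i-1} + p_{i-2}, q_i = a_i*q_{i-1} + q_{i-2} with p_{-2}=0, p_{-1}=1, q_{-2}=1, q_{-1}=0:
  i=0: a_0=5, p_0 = 5*1 + 0 = 5, q_0 = 5*0 + 1 = 1.
  i=1: a_1=11, p_1 = 11*5 + 1 = 56, q_1 = 11*1 + 0 = 11.
  i=2: a_2=12, p_2 = 12*56 + 5 = 677, q_2 = 12*11 + 1 = 133.
  i=3: a_3=6, p_3 = 6*677 + 56 = 4118, q_3 = 6*133 + 11 = 809.
  i=4: a_4=5, p_4 = 5*4118 + 677 = 21267, q_4 = 5*809 + 133 = 4178.
  i=5: a_5=1, p_5 = 1*21267 + 4118 = 25385, q_5 = 1*4178 + 809 = 4987.
  i=6: a_6=2, p_6 = 2*25385 + 21267 = 72037, q_6 = 2*4987 + 4178 = 14152.
  i=7: a_7=4, p_7 = 4*72037 + 25385 = 313533, q_7 = 4*14152 + 4987 = 61595.

5/1, 56/11, 677/133, 4118/809, 21267/4178, 25385/4987, 72037/14152, 313533/61595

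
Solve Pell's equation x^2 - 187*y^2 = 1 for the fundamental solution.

First expand sqrt(187) as a continued fraction. With x_i = (sqrt(187) + m_i)/d_i and (m_0, d_0) = (0, 1): a_0 = floor(sqrt(187)) = 13, since 13^2 = 169 <= 187 < 196 = 14^2.
Iterate m_{i+1} = d_i*a_i - m_i, d_{i+1} = (187 - m_{i+1}^2)/d_i, a_{i+1} = floor((a_0 + m_{i+1})/d_{i+1}):
  m_1 = 1*13 - 0 = 13, d_1 = (187 - 13^2)/1 = 18/1 = 18, a_1 = floor((13 + 13)/18) = 1.
  m_2 = 18*1 - 13 = 5, d_2 = (187 - 5^2)/18 = 162/18 = 9, a_2 = floor((13 + 5)/9) = 2.
  m_3 = 9*2 - 5 = 13, d_3 = (187 - 13^2)/9 = 18/9 = 2, a_3 = floor((13 + 13)/2) = 13.
  m_4 = 2*13 - 13 = 13, d_4 = (187 - 13^2)/2 = 18/2 = 9, a_4 = floor((13 + 13)/9) = 2.
  m_5 = 9*2 - 13 = 5, d_5 = (187 - 5^2)/9 = 162/9 = 18, a_5 = floor((13 + 5)/18) = 1.
  m_6 = 18*1 - 5 = 13, d_6 = (187 - 13^2)/18 = 18/18 = 1, a_6 = floor((13 + 13)/1) = 26.
  m_7 = 1*26 - 13 = 13, d_7 = (187 - 13^2)/1 = 18/1 = 18: (m_7, d_7) = (m_1, d_1) = (13, 18), so from here the quotients repeat a_1, ..., a_6; the period length is 6.
So sqrt(187) = [13; (1, 2, 13, 2, 1, 26)] with period length k = 6.
k is even, so the fundamental solution of x^2 - 187y^2 = 1 is (p_{k-1}, q_{k-1}) = (p_5, q_5); compute convergents through index 5.
Convergents (p_i = a_i*p_{i-1} + p_{i-2}, q_i = a_i*q_{i-1} + q_{i-2} with p_{-2}=0, p_{-1}=1, q_{-2}=1, q_{-1}=0):
  i=0: a_0=13, p_0 = 13*1 + 0 = 13, q_0 = 13*0 + 1 = 1.
  i=1: a_1=1, p_1 = 1*13 + 1 = 14, q_1 = 1*1 + 0 = 1.
  i=2: a_2=2, p_2 = 2*14 + 13 = 41, q_2 = 2*1 + 1 = 3.
  i=3: a_3=13, p_3 = 13*41 + 14 = 547, q_3 = 13*3 + 1 = 40.
  i=4: a_4=2, p_4 = 2*547 + 41 = 1135, q_4 = 2*40 + 3 = 83.
  i=5: a_5=1, p_5 = 1*1135 + 547 = 1682, q_5 = 1*83 + 40 = 123.
Check: 1682^2 - 187*123^2 = 2829124 - 2829123 = 1, so (x, y) = (1682, 123) solves the equation, and by the theorem it is the least positive solution.

(x, y) = (1682, 123)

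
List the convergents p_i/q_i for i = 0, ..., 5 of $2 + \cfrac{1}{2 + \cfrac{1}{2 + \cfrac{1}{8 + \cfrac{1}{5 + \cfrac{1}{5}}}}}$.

Using the convergent recurrence p_i = a_i*p_{i-1} + p_{i-2}, q_i = a_i*q_{i-1} + q_{i-2} with p_{-2}=0, p_{-1}=1, q_{-2}=1, q_{-1}=0:
  i=0: a_0=2, p_0 = 2*1 + 0 = 2, q_0 = 2*0 + 1 = 1.
  i=1: a_1=2, p_1 = 2*2 + 1 = 5, q_1 = 2*1 + 0 = 2.
  i=2: a_2=2, p_2 = 2*5 + 2 = 12, q_2 = 2*2 + 1 = 5.
  i=3: a_3=8, p_3 = 8*12 + 5 = 101, q_3 = 8*5 + 2 = 42.
  i=4: a_4=5, p_4 = 5*101 + 12 = 517, q_4 = 5*42 + 5 = 215.
  i=5: a_5=5, p_5 = 5*517 + 101 = 2686, q_5 = 5*215 + 42 = 1117.

2/1, 5/2, 12/5, 101/42, 517/215, 2686/1117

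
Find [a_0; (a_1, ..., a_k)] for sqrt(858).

[29; (3, 2, 3, 58)]

Write x_i = (sqrt(858) + m_i)/d_i with (m_0, d_0) = (0, 1). a_0 = floor(sqrt(858)) = 29, since 29^2 = 841 <= 858 < 900 = 30^2.
Iterate m_{i+1} = d_i*a_i - m_i, d_{i+1} = (858 - m_{i+1}^2)/d_i, a_{i+1} = floor((a_0 + m_{i+1})/d_{i+1}):
  m_1 = 1*29 - 0 = 29, d_1 = (858 - 29^2)/1 = 17/1 = 17, a_1 = floor((29 + 29)/17) = 3.
  m_2 = 17*3 - 29 = 22, d_2 = (858 - 22^2)/17 = 374/17 = 22, a_2 = floor((29 + 22)/22) = 2.
  m_3 = 22*2 - 22 = 22, d_3 = (858 - 22^2)/22 = 374/22 = 17, a_3 = floor((29 + 22)/17) = 3.
  m_4 = 17*3 - 22 = 29, d_4 = (858 - 29^2)/17 = 17/17 = 1, a_4 = floor((29 + 29)/1) = 58.
  m_5 = 1*58 - 29 = 29, d_5 = (858 - 29^2)/1 = 17/1 = 17: (m_5, d_5) = (m_1, d_1) = (29, 17), so from here the quotients repeat a_1, ..., a_4; the period length is 4.
Hence the expansion of sqrt(858) is a_0 = 29 followed by the repeating block 3, 2, 3, 58 (period 4).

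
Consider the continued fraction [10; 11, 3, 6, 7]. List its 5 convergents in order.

Using the convergent recurrence p_i = a_i*p_{i-1} + p_{i-2}, q_i = a_i*q_{i-1} + q_{i-2} with p_{-2}=0, p_{-1}=1, q_{-2}=1, q_{-1}=0:
  i=0: a_0=10, p_0 = 10*1 + 0 = 10, q_0 = 10*0 + 1 = 1.
  i=1: a_1=11, p_1 = 11*10 + 1 = 111, q_1 = 11*1 + 0 = 11.
  i=2: a_2=3, p_2 = 3*111 + 10 = 343, q_2 = 3*11 + 1 = 34.
  i=3: a_3=6, p_3 = 6*343 + 111 = 2169, q_3 = 6*34 + 11 = 215.
  i=4: a_4=7, p_4 = 7*2169 + 343 = 15526, q_4 = 7*215 + 34 = 1539.

10/1, 111/11, 343/34, 2169/215, 15526/1539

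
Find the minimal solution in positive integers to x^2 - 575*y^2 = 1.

First expand sqrt(575) as a continued fraction. With x_i = (sqrt(575) + m_i)/d_i and (m_0, d_0) = (0, 1): a_0 = floor(sqrt(575)) = 23, since 23^2 = 529 <= 575 < 576 = 24^2.
Iterate m_{i+1} = d_i*a_i - m_i, d_{i+1} = (575 - m_{i+1}^2)/d_i, a_{i+1} = floor((a_0 + m_{i+1})/d_{i+1}):
  m_1 = 1*23 - 0 = 23, d_1 = (575 - 23^2)/1 = 46/1 = 46, a_1 = floor((23 + 23)/46) = 1.
  m_2 = 46*1 - 23 = 23, d_2 = (575 - 23^2)/46 = 46/46 = 1, a_2 = floor((23 + 23)/1) = 46.
  m_3 = 1*46 - 23 = 23, d_3 = (575 - 23^2)/1 = 46/1 = 46: (m_3, d_3) = (m_1, d_1) = (23, 46), so from here the quotients repeat a_1, a_2; the period length is 2.
So sqrt(575) = [23; (1, 46)] with period length k = 2.
k is even, so the fundamental solution of x^2 - 575y^2 = 1 is (p_{k-1}, q_{k-1}) = (p_1, q_1); compute convergents through index 1.
Convergents (p_i = a_i*p_{i-1} + p_{i-2}, q_i = a_i*q_{i-1} + q_{i-2} with p_{-2}=0, p_{-1}=1, q_{-2}=1, q_{-1}=0):
  i=0: a_0=23, p_0 = 23*1 + 0 = 23, q_0 = 23*0 + 1 = 1.
  i=1: a_1=1, p_1 = 1*23 + 1 = 24, q_1 = 1*1 + 0 = 1.
Check: 24^2 - 575*1^2 = 576 - 575 = 1, so (x, y) = (24, 1) solves the equation, and by the theorem it is the least positive solution.

(x, y) = (24, 1)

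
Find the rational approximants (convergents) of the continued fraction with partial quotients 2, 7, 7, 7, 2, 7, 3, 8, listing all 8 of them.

Using the convergent recurrence p_i = a_i*p_{i-1} + p_{i-2}, q_i = a_i*q_{i-1} + q_{i-2} with p_{-2}=0, p_{-1}=1, q_{-2}=1, q_{-1}=0:
  i=0: a_0=2, p_0 = 2*1 + 0 = 2, q_0 = 2*0 + 1 = 1.
  i=1: a_1=7, p_1 = 7*2 + 1 = 15, q_1 = 7*1 + 0 = 7.
  i=2: a_2=7, p_2 = 7*15 + 2 = 107, q_2 = 7*7 + 1 = 50.
  i=3: a_3=7, p_3 = 7*107 + 15 = 764, q_3 = 7*50 + 7 = 357.
  i=4: a_4=2, p_4 = 2*764 + 107 = 1635, q_4 = 2*357 + 50 = 764.
  i=5: a_5=7, p_5 = 7*1635 + 764 = 12209, q_5 = 7*764 + 357 = 5705.
  i=6: a_6=3, p_6 = 3*12209 + 1635 = 38262, q_6 = 3*5705 + 764 = 17879.
  i=7: a_7=8, p_7 = 8*38262 + 12209 = 318305, q_7 = 8*17879 + 5705 = 148737.

2/1, 15/7, 107/50, 764/357, 1635/764, 12209/5705, 38262/17879, 318305/148737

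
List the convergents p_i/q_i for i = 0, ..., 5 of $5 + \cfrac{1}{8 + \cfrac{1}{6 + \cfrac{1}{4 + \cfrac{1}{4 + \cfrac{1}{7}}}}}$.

5/1, 41/8, 251/49, 1045/204, 4431/865, 32062/6259

Using the convergent recurrence p_i = a_i*p_{i-1} + p_{i-2}, q_i = a_i*q_{i-1} + q_{i-2} with p_{-2}=0, p_{-1}=1, q_{-2}=1, q_{-1}=0:
  i=0: a_0=5, p_0 = 5*1 + 0 = 5, q_0 = 5*0 + 1 = 1.
  i=1: a_1=8, p_1 = 8*5 + 1 = 41, q_1 = 8*1 + 0 = 8.
  i=2: a_2=6, p_2 = 6*41 + 5 = 251, q_2 = 6*8 + 1 = 49.
  i=3: a_3=4, p_3 = 4*251 + 41 = 1045, q_3 = 4*49 + 8 = 204.
  i=4: a_4=4, p_4 = 4*1045 + 251 = 4431, q_4 = 4*204 + 49 = 865.
  i=5: a_5=7, p_5 = 7*4431 + 1045 = 32062, q_5 = 7*865 + 204 = 6259.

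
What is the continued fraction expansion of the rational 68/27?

[2; 1, 1, 13]

Run the Euclidean algorithm on 68 and 27; the successive quotients are the partial quotients a_0, a_1, ... (each step inverts the fractional part left over by the previous one):
  68 = 2*27 + 14, so a_0 = 2.
  27 = 1*14 + 13, so a_1 = 1.
  14 = 1*13 + 1, so a_2 = 1.
  13 = 13*1 + 0, so a_3 = 13.
The remainder reaches 0 after 4 divisions, so the expansion has 4 partial quotients, read off in order.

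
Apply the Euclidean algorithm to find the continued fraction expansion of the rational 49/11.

[4; 2, 5]

Run the Euclidean algorithm on 49 and 11; the successive quotients are the partial quotients a_0, a_1, ... (each step inverts the fractional part left over by the previous one):
  49 = 4*11 + 5, so a_0 = 4.
  11 = 2*5 + 1, so a_1 = 2.
  5 = 5*1 + 0, so a_2 = 5.
The remainder reaches 0 after 3 divisions, so the expansion has 3 partial quotients, read off in order.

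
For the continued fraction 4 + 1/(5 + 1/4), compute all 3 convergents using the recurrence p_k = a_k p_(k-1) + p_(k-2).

4/1, 21/5, 88/21

Using the convergent recurrence p_i = a_i*p_{i-1} + p_{i-2}, q_i = a_i*q_{i-1} + q_{i-2} with p_{-2}=0, p_{-1}=1, q_{-2}=1, q_{-1}=0:
  i=0: a_0=4, p_0 = 4*1 + 0 = 4, q_0 = 4*0 + 1 = 1.
  i=1: a_1=5, p_1 = 5*4 + 1 = 21, q_1 = 5*1 + 0 = 5.
  i=2: a_2=4, p_2 = 4*21 + 4 = 88, q_2 = 4*5 + 1 = 21.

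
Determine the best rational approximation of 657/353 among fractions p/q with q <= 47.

Expand x = 657/353 as a continued fraction with the Euclidean algorithm:
  657 = 1*353 + 304, so a_0 = 1.
  353 = 1*304 + 49, so a_1 = 1.
  304 = 6*49 + 10, so a_2 = 6.
  49 = 4*10 + 9, so a_3 = 4.
  10 = 1*9 + 1, so a_4 = 1.
  9 = 9*1 + 0, so a_5 = 9.
so x = [1; 1, 6, 4, 1, 9].
Convergents (p_i = a_i*p_{i-1} + p_{i-2}, q_i = a_i*q_{i-1} + q_{i-2} with p_{-2}=0, p_{-1}=1, q_{-2}=1, q_{-1}=0), until the denominator exceeds 47:
  i=0: a_0=1, p_0 = 1*1 + 0 = 1, q_0 = 1*0 + 1 = 1.
  i=1: a_1=1, p_1 = 1*1 + 1 = 2, q_1 = 1*1 + 0 = 1.
  i=2: a_2=6, p_2 = 6*2 + 1 = 13, q_2 = 6*1 + 1 = 7.
  i=3: a_3=4, p_3 = 4*13 + 2 = 54, q_3 = 4*7 + 1 = 29.
  i=4: a_4=1, p_4 = 1*54 + 13 = 67, q_4 = 1*29 + 7 = 36.
  i=5: a_5=9, p_5 = 9*67 + 54 = 657, q_5 = 9*36 + 29 = 353.
q_5 = 353 > 47, so the last convergent with denominator <= 47 is p_4/q_4 = 67/36.
The closest fraction with denominator <= 47 is either p_4/q_4 or the intermediate fraction (k*p_4 + p_3)/(k*q_4 + q_3) with the largest k >= 1 whose denominator stays <= 47; these approach x as k grows, and every other convergent or intermediate fraction in range is farther away.
Largest k: floor((47 - q_3)/q_4) = floor((47 - 29)/36) = 0.
Since k = 0, no intermediate fraction beyond p_4/q_4 has denominator <= 47, so the convergent 67/36 is the closest (its error is |657*36 - 67*353|/(353*36) = 1/12708).

67/36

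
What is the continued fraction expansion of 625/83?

[7; 1, 1, 7, 1, 4]

Run the Euclidean algorithm on 625 and 83; the successive quotients are the partial quotients a_0, a_1, ... (each step inverts the fractional part left over by the previous one):
  625 = 7*83 + 44, so a_0 = 7.
  83 = 1*44 + 39, so a_1 = 1.
  44 = 1*39 + 5, so a_2 = 1.
  39 = 7*5 + 4, so a_3 = 7.
  5 = 1*4 + 1, so a_4 = 1.
  4 = 4*1 + 0, so a_5 = 4.
The remainder reaches 0 after 6 divisions, so the expansion has 6 partial quotients, read off in order.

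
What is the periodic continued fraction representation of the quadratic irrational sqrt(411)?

[20; (3, 1, 1, 1, 19, 1, 1, 1, 3, 40)]

Write x_i = (sqrt(411) + m_i)/d_i with (m_0, d_0) = (0, 1). a_0 = floor(sqrt(411)) = 20, since 20^2 = 400 <= 411 < 441 = 21^2.
Iterate m_{i+1} = d_i*a_i - m_i, d_{i+1} = (411 - m_{i+1}^2)/d_i, a_{i+1} = floor((a_0 + m_{i+1})/d_{i+1}):
  m_1 = 1*20 - 0 = 20, d_1 = (411 - 20^2)/1 = 11/1 = 11, a_1 = floor((20 + 20)/11) = 3.
  m_2 = 11*3 - 20 = 13, d_2 = (411 - 13^2)/11 = 242/11 = 22, a_2 = floor((20 + 13)/22) = 1.
  m_3 = 22*1 - 13 = 9, d_3 = (411 - 9^2)/22 = 330/22 = 15, a_3 = floor((20 + 9)/15) = 1.
  m_4 = 15*1 - 9 = 6, d_4 = (411 - 6^2)/15 = 375/15 = 25, a_4 = floor((20 + 6)/25) = 1.
  m_5 = 25*1 - 6 = 19, d_5 = (411 - 19^2)/25 = 50/25 = 2, a_5 = floor((20 + 19)/2) = 19.
  m_6 = 2*19 - 19 = 19, d_6 = (411 - 19^2)/2 = 50/2 = 25, a_6 = floor((20 + 19)/25) = 1.
  m_7 = 25*1 - 19 = 6, d_7 = (411 - 6^2)/25 = 375/25 = 15, a_7 = floor((20 + 6)/15) = 1.
  m_8 = 15*1 - 6 = 9, d_8 = (411 - 9^2)/15 = 330/15 = 22, a_8 = floor((20 + 9)/22) = 1.
  m_9 = 22*1 - 9 = 13, d_9 = (411 - 13^2)/22 = 242/22 = 11, a_9 = floor((20 + 13)/11) = 3.
  m_10 = 11*3 - 13 = 20, d_10 = (411 - 20^2)/11 = 11/11 = 1, a_10 = floor((20 + 20)/1) = 40.
  m_11 = 1*40 - 20 = 20, d_11 = (411 - 20^2)/1 = 11/1 = 11: (m_11, d_11) = (m_1, d_1) = (20, 11), so from here the quotients repeat a_1, ..., a_10; the period length is 10.
Hence the expansion of sqrt(411) is a_0 = 20 followed by the repeating block 3, 1, 1, 1, 19, 1, 1, 1, 3, 40 (period 10).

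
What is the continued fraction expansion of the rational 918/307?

[2; 1, 101, 3]

Run the Euclidean algorithm on 918 and 307; the successive quotients are the partial quotients a_0, a_1, ... (each step inverts the fractional part left over by the previous one):
  918 = 2*307 + 304, so a_0 = 2.
  307 = 1*304 + 3, so a_1 = 1.
  304 = 101*3 + 1, so a_2 = 101.
  3 = 3*1 + 0, so a_3 = 3.
The remainder reaches 0 after 4 divisions, so the expansion has 4 partial quotients, read off in order.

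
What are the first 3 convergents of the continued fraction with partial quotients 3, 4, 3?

Using the convergent recurrence p_i = a_i*p_{i-1} + p_{i-2}, q_i = a_i*q_{i-1} + q_{i-2} with p_{-2}=0, p_{-1}=1, q_{-2}=1, q_{-1}=0:
  i=0: a_0=3, p_0 = 3*1 + 0 = 3, q_0 = 3*0 + 1 = 1.
  i=1: a_1=4, p_1 = 4*3 + 1 = 13, q_1 = 4*1 + 0 = 4.
  i=2: a_2=3, p_2 = 3*13 + 3 = 42, q_2 = 3*4 + 1 = 13.

3/1, 13/4, 42/13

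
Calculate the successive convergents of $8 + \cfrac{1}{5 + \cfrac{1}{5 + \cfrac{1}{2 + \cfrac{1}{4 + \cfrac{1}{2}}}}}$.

8/1, 41/5, 213/26, 467/57, 2081/254, 4629/565

Using the convergent recurrence p_i = a_i*p_{i-1} + p_{i-2}, q_i = a_i*q_{i-1} + q_{i-2} with p_{-2}=0, p_{-1}=1, q_{-2}=1, q_{-1}=0:
  i=0: a_0=8, p_0 = 8*1 + 0 = 8, q_0 = 8*0 + 1 = 1.
  i=1: a_1=5, p_1 = 5*8 + 1 = 41, q_1 = 5*1 + 0 = 5.
  i=2: a_2=5, p_2 = 5*41 + 8 = 213, q_2 = 5*5 + 1 = 26.
  i=3: a_3=2, p_3 = 2*213 + 41 = 467, q_3 = 2*26 + 5 = 57.
  i=4: a_4=4, p_4 = 4*467 + 213 = 2081, q_4 = 4*57 + 26 = 254.
  i=5: a_5=2, p_5 = 2*2081 + 467 = 4629, q_5 = 2*254 + 57 = 565.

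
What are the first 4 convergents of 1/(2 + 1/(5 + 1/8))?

0/1, 1/2, 5/11, 41/90

Using the convergent recurrence p_i = a_i*p_{i-1} + p_{i-2}, q_i = a_i*q_{i-1} + q_{i-2} with p_{-2}=0, p_{-1}=1, q_{-2}=1, q_{-1}=0:
  i=0: a_0=0, p_0 = 0*1 + 0 = 0, q_0 = 0*0 + 1 = 1.
  i=1: a_1=2, p_1 = 2*0 + 1 = 1, q_1 = 2*1 + 0 = 2.
  i=2: a_2=5, p_2 = 5*1 + 0 = 5, q_2 = 5*2 + 1 = 11.
  i=3: a_3=8, p_3 = 8*5 + 1 = 41, q_3 = 8*11 + 2 = 90.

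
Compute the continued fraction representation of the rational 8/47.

[0; 5, 1, 7]

Run the Euclidean algorithm on 8 and 47; the successive quotients are the partial quotients a_0, a_1, ... (each step inverts the fractional part left over by the previous one):
  8 = 0*47 + 8, so a_0 = 0.
  47 = 5*8 + 7, so a_1 = 5.
  8 = 1*7 + 1, so a_2 = 1.
  7 = 7*1 + 0, so a_3 = 7.
The remainder reaches 0 after 4 divisions, so the expansion has 4 partial quotients, read off in order.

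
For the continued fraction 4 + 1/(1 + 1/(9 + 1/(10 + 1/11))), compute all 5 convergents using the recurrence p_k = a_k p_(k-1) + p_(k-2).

4/1, 5/1, 49/10, 495/101, 5494/1121

Using the convergent recurrence p_i = a_i*p_{i-1} + p_{i-2}, q_i = a_i*q_{i-1} + q_{i-2} with p_{-2}=0, p_{-1}=1, q_{-2}=1, q_{-1}=0:
  i=0: a_0=4, p_0 = 4*1 + 0 = 4, q_0 = 4*0 + 1 = 1.
  i=1: a_1=1, p_1 = 1*4 + 1 = 5, q_1 = 1*1 + 0 = 1.
  i=2: a_2=9, p_2 = 9*5 + 4 = 49, q_2 = 9*1 + 1 = 10.
  i=3: a_3=10, p_3 = 10*49 + 5 = 495, q_3 = 10*10 + 1 = 101.
  i=4: a_4=11, p_4 = 11*495 + 49 = 5494, q_4 = 11*101 + 10 = 1121.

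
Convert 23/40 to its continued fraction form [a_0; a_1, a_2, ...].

Run the Euclidean algorithm on 23 and 40; the successive quotients are the partial quotients a_0, a_1, ... (each step inverts the fractional part left over by the previous one):
  23 = 0*40 + 23, so a_0 = 0.
  40 = 1*23 + 17, so a_1 = 1.
  23 = 1*17 + 6, so a_2 = 1.
  17 = 2*6 + 5, so a_3 = 2.
  6 = 1*5 + 1, so a_4 = 1.
  5 = 5*1 + 0, so a_5 = 5.
The remainder reaches 0 after 6 divisions, so the expansion has 6 partial quotients, read off in order.

[0; 1, 1, 2, 1, 5]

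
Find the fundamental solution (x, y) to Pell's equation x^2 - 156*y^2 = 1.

First expand sqrt(156) as a continued fraction. With x_i = (sqrt(156) + m_i)/d_i and (m_0, d_0) = (0, 1): a_0 = floor(sqrt(156)) = 12, since 12^2 = 144 <= 156 < 169 = 13^2.
Iterate m_{i+1} = d_i*a_i - m_i, d_{i+1} = (156 - m_{i+1}^2)/d_i, a_{i+1} = floor((a_0 + m_{i+1})/d_{i+1}):
  m_1 = 1*12 - 0 = 12, d_1 = (156 - 12^2)/1 = 12/1 = 12, a_1 = floor((12 + 12)/12) = 2.
  m_2 = 12*2 - 12 = 12, d_2 = (156 - 12^2)/12 = 12/12 = 1, a_2 = floor((12 + 12)/1) = 24.
  m_3 = 1*24 - 12 = 12, d_3 = (156 - 12^2)/1 = 12/1 = 12: (m_3, d_3) = (m_1, d_1) = (12, 12), so from here the quotients repeat a_1, a_2; the period length is 2.
So sqrt(156) = [12; (2, 24)] with period length k = 2.
k is even, so the fundamental solution of x^2 - 156y^2 = 1 is (p_{k-1}, q_{k-1}) = (p_1, q_1); compute convergents through index 1.
Convergents (p_i = a_i*p_{i-1} + p_{i-2}, q_i = a_i*q_{i-1} + q_{i-2} with p_{-2}=0, p_{-1}=1, q_{-2}=1, q_{-1}=0):
  i=0: a_0=12, p_0 = 12*1 + 0 = 12, q_0 = 12*0 + 1 = 1.
  i=1: a_1=2, p_1 = 2*12 + 1 = 25, q_1 = 2*1 + 0 = 2.
Check: 25^2 - 156*2^2 = 625 - 624 = 1, so (x, y) = (25, 2) solves the equation, and by the theorem it is the least positive solution.

(x, y) = (25, 2)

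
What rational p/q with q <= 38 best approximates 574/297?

Expand x = 574/297 as a continued fraction with the Euclidean algorithm:
  574 = 1*297 + 277, so a_0 = 1.
  297 = 1*277 + 20, so a_1 = 1.
  277 = 13*20 + 17, so a_2 = 13.
  20 = 1*17 + 3, so a_3 = 1.
  17 = 5*3 + 2, so a_4 = 5.
  3 = 1*2 + 1, so a_5 = 1.
  2 = 2*1 + 0, so a_6 = 2.
so x = [1; 1, 13, 1, 5, 1, 2].
Convergents (p_i = a_i*p_{i-1} + p_{i-2}, q_i = a_i*q_{i-1} + q_{i-2} with p_{-2}=0, p_{-1}=1, q_{-2}=1, q_{-1}=0), until the denominator exceeds 38:
  i=0: a_0=1, p_0 = 1*1 + 0 = 1, q_0 = 1*0 + 1 = 1.
  i=1: a_1=1, p_1 = 1*1 + 1 = 2, q_1 = 1*1 + 0 = 1.
  i=2: a_2=13, p_2 = 13*2 + 1 = 27, q_2 = 13*1 + 1 = 14.
  i=3: a_3=1, p_3 = 1*27 + 2 = 29, q_3 = 1*14 + 1 = 15.
  i=4: a_4=5, p_4 = 5*29 + 27 = 172, q_4 = 5*15 + 14 = 89.
q_4 = 89 > 38, so the last convergent with denominator <= 38 is p_3/q_3 = 29/15.
The closest fraction with denominator <= 38 is either p_3/q_3 or the intermediate fraction (k*p_3 + p_2)/(k*q_3 + q_2) with the largest k >= 1 whose denominator stays <= 38; these approach x as k grows, and every other convergent or intermediate fraction in range is farther away.
Largest k: floor((38 - q_2)/q_3) = floor((38 - 14)/15) = 1.
That gives (1*29 + 27)/(1*15 + 14) = 56/29.
Compare the errors: |x - 29/15| = |574*15 - 29*297|/(297*15) = 3/4455, and |x - 56/29| = |574*29 - 56*297|/(297*29) = 14/8613.
Cross-multiplying, 3*8613 = 25839 < 62370 = 14*4455, so 3/4455 is smaller: the convergent 29/15 is closer to x than 56/29.

29/15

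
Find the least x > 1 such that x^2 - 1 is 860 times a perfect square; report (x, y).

First expand sqrt(860) as a continued fraction. With x_i = (sqrt(860) + m_i)/d_i and (m_0, d_0) = (0, 1): a_0 = floor(sqrt(860)) = 29, since 29^2 = 841 <= 860 < 900 = 30^2.
Iterate m_{i+1} = d_i*a_i - m_i, d_{i+1} = (860 - m_{i+1}^2)/d_i, a_{i+1} = floor((a_0 + m_{i+1})/d_{i+1}):
  m_1 = 1*29 - 0 = 29, d_1 = (860 - 29^2)/1 = 19/1 = 19, a_1 = floor((29 + 29)/19) = 3.
  m_2 = 19*3 - 29 = 28, d_2 = (860 - 28^2)/19 = 76/19 = 4, a_2 = floor((29 + 28)/4) = 14.
  m_3 = 4*14 - 28 = 28, d_3 = (860 - 28^2)/4 = 76/4 = 19, a_3 = floor((29 + 28)/19) = 3.
  m_4 = 19*3 - 28 = 29, d_4 = (860 - 29^2)/19 = 19/19 = 1, a_4 = floor((29 + 29)/1) = 58.
  m_5 = 1*58 - 29 = 29, d_5 = (860 - 29^2)/1 = 19/1 = 19: (m_5, d_5) = (m_1, d_1) = (29, 19), so from here the quotients repeat a_1, ..., a_4; the period length is 4.
So sqrt(860) = [29; (3, 14, 3, 58)] with period length k = 4.
k is even, so the fundamental solution of x^2 - 860y^2 = 1 is (p_{k-1}, q_{k-1}) = (p_3, q_3); compute convergents through index 3.
Convergents (p_i = a_i*p_{i-1} + p_{i-2}, q_i = a_i*q_{i-1} + q_{i-2} with p_{-2}=0, p_{-1}=1, q_{-2}=1, q_{-1}=0):
  i=0: a_0=29, p_0 = 29*1 + 0 = 29, q_0 = 29*0 + 1 = 1.
  i=1: a_1=3, p_1 = 3*29 + 1 = 88, q_1 = 3*1 + 0 = 3.
  i=2: a_2=14, p_2 = 14*88 + 29 = 1261, q_2 = 14*3 + 1 = 43.
  i=3: a_3=3, p_3 = 3*1261 + 88 = 3871, q_3 = 3*43 + 3 = 132.
Check: 3871^2 - 860*132^2 = 14984641 - 14984640 = 1, so (x, y) = (3871, 132) solves the equation, and by the theorem it is the least positive solution.

(x, y) = (3871, 132)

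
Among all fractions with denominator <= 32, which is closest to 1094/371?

Expand x = 1094/371 as a continued fraction with the Euclidean algorithm:
  1094 = 2*371 + 352, so a_0 = 2.
  371 = 1*352 + 19, so a_1 = 1.
  352 = 18*19 + 10, so a_2 = 18.
  19 = 1*10 + 9, so a_3 = 1.
  10 = 1*9 + 1, so a_4 = 1.
  9 = 9*1 + 0, so a_5 = 9.
so x = [2; 1, 18, 1, 1, 9].
Convergents (p_i = a_i*p_{i-1} + p_{i-2}, q_i = a_i*q_{i-1} + q_{i-2} with p_{-2}=0, p_{-1}=1, q_{-2}=1, q_{-1}=0), until the denominator exceeds 32:
  i=0: a_0=2, p_0 = 2*1 + 0 = 2, q_0 = 2*0 + 1 = 1.
  i=1: a_1=1, p_1 = 1*2 + 1 = 3, q_1 = 1*1 + 0 = 1.
  i=2: a_2=18, p_2 = 18*3 + 2 = 56, q_2 = 18*1 + 1 = 19.
  i=3: a_3=1, p_3 = 1*56 + 3 = 59, q_3 = 1*19 + 1 = 20.
  i=4: a_4=1, p_4 = 1*59 + 56 = 115, q_4 = 1*20 + 19 = 39.
q_4 = 39 > 32, so the last convergent with denominator <= 32 is p_3/q_3 = 59/20.
The closest fraction with denominator <= 32 is either p_3/q_3 or the intermediate fraction (k*p_3 + p_2)/(k*q_3 + q_2) with the largest k >= 1 whose denominator stays <= 32; these approach x as k grows, and every other convergent or intermediate fraction in range is farther away.
Largest k: floor((32 - q_2)/q_3) = floor((32 - 19)/20) = 0.
Since k = 0, no intermediate fraction beyond p_3/q_3 has denominator <= 32, so the convergent 59/20 is the closest (its error is |1094*20 - 59*371|/(371*20) = 9/7420).

59/20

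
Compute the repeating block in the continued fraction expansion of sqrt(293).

Write x_i = (sqrt(293) + m_i)/d_i with (m_0, d_0) = (0, 1). a_0 = floor(sqrt(293)) = 17, since 17^2 = 289 <= 293 < 324 = 18^2.
Iterate m_{i+1} = d_i*a_i - m_i, d_{i+1} = (293 - m_{i+1}^2)/d_i, a_{i+1} = floor((a_0 + m_{i+1})/d_{i+1}):
  m_1 = 1*17 - 0 = 17, d_1 = (293 - 17^2)/1 = 4/1 = 4, a_1 = floor((17 + 17)/4) = 8.
  m_2 = 4*8 - 17 = 15, d_2 = (293 - 15^2)/4 = 68/4 = 17, a_2 = floor((17 + 15)/17) = 1.
  m_3 = 17*1 - 15 = 2, d_3 = (293 - 2^2)/17 = 289/17 = 17, a_3 = floor((17 + 2)/17) = 1.
  m_4 = 17*1 - 2 = 15, d_4 = (293 - 15^2)/17 = 68/17 = 4, a_4 = floor((17 + 15)/4) = 8.
  m_5 = 4*8 - 15 = 17, d_5 = (293 - 17^2)/4 = 4/4 = 1, a_5 = floor((17 + 17)/1) = 34.
  m_6 = 1*34 - 17 = 17, d_6 = (293 - 17^2)/1 = 4/1 = 4: (m_6, d_6) = (m_1, d_1) = (17, 4), so from here the quotients repeat a_1, ..., a_5; the period length is 5.
Hence the expansion of sqrt(293) is a_0 = 17 followed by the repeating block 8, 1, 1, 8, 34 (period 5).

[17; (8, 1, 1, 8, 34)]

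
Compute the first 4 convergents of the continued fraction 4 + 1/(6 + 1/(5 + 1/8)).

Using the convergent recurrence p_i = a_i*p_{i-1} + p_{i-2}, q_i = a_i*q_{i-1} + q_{i-2} with p_{-2}=0, p_{-1}=1, q_{-2}=1, q_{-1}=0:
  i=0: a_0=4, p_0 = 4*1 + 0 = 4, q_0 = 4*0 + 1 = 1.
  i=1: a_1=6, p_1 = 6*4 + 1 = 25, q_1 = 6*1 + 0 = 6.
  i=2: a_2=5, p_2 = 5*25 + 4 = 129, q_2 = 5*6 + 1 = 31.
  i=3: a_3=8, p_3 = 8*129 + 25 = 1057, q_3 = 8*31 + 6 = 254.

4/1, 25/6, 129/31, 1057/254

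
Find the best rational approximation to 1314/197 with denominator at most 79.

527/79

Expand x = 1314/197 as a continued fraction with the Euclidean algorithm:
  1314 = 6*197 + 132, so a_0 = 6.
  197 = 1*132 + 65, so a_1 = 1.
  132 = 2*65 + 2, so a_2 = 2.
  65 = 32*2 + 1, so a_3 = 32.
  2 = 2*1 + 0, so a_4 = 2.
so x = [6; 1, 2, 32, 2].
Convergents (p_i = a_i*p_{i-1} + p_{i-2}, q_i = a_i*q_{i-1} + q_{i-2} with p_{-2}=0, p_{-1}=1, q_{-2}=1, q_{-1}=0), until the denominator exceeds 79:
  i=0: a_0=6, p_0 = 6*1 + 0 = 6, q_0 = 6*0 + 1 = 1.
  i=1: a_1=1, p_1 = 1*6 + 1 = 7, q_1 = 1*1 + 0 = 1.
  i=2: a_2=2, p_2 = 2*7 + 6 = 20, q_2 = 2*1 + 1 = 3.
  i=3: a_3=32, p_3 = 32*20 + 7 = 647, q_3 = 32*3 + 1 = 97.
q_3 = 97 > 79, so the last convergent with denominator <= 79 is p_2/q_2 = 20/3.
The closest fraction with denominator <= 79 is either p_2/q_2 or the intermediate fraction (k*p_2 + p_1)/(k*q_2 + q_1) with the largest k >= 1 whose denominator stays <= 79; these approach x as k grows, and every other convergent or intermediate fraction in range is farther away.
Largest k: floor((79 - q_1)/q_2) = floor((79 - 1)/3) = 26.
That gives (26*20 + 7)/(26*3 + 1) = 527/79.
Compare the errors: |x - 20/3| = |1314*3 - 20*197|/(197*3) = 2/591, and |x - 527/79| = |1314*79 - 527*197|/(197*79) = 13/15563.
Cross-multiplying, 13*591 = 7683 < 31126 = 2*15563, so 13/15563 is smaller: the intermediate fraction 527/79 is closer to x than 20/3.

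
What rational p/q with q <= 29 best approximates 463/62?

Expand x = 463/62 as a continued fraction with the Euclidean algorithm:
  463 = 7*62 + 29, so a_0 = 7.
  62 = 2*29 + 4, so a_1 = 2.
  29 = 7*4 + 1, so a_2 = 7.
  4 = 4*1 + 0, so a_3 = 4.
so x = [7; 2, 7, 4].
Convergents (p_i = a_i*p_{i-1} + p_{i-2}, q_i = a_i*q_{i-1} + q_{i-2} with p_{-2}=0, p_{-1}=1, q_{-2}=1, q_{-1}=0), until the denominator exceeds 29:
  i=0: a_0=7, p_0 = 7*1 + 0 = 7, q_0 = 7*0 + 1 = 1.
  i=1: a_1=2, p_1 = 2*7 + 1 = 15, q_1 = 2*1 + 0 = 2.
  i=2: a_2=7, p_2 = 7*15 + 7 = 112, q_2 = 7*2 + 1 = 15.
  i=3: a_3=4, p_3 = 4*112 + 15 = 463, q_3 = 4*15 + 2 = 62.
q_3 = 62 > 29, so the last convergent with denominator <= 29 is p_2/q_2 = 112/15.
The closest fraction with denominator <= 29 is either p_2/q_2 or the intermediate fraction (k*p_2 + p_1)/(k*q_2 + q_1) with the largest k >= 1 whose denominator stays <= 29; these approach x as k grows, and every other convergent or intermediate fraction in range is farther away.
Largest k: floor((29 - q_1)/q_2) = floor((29 - 2)/15) = 1.
That gives (1*112 + 15)/(1*15 + 2) = 127/17.
Compare the errors: |x - 112/15| = |463*15 - 112*62|/(62*15) = 1/930, and |x - 127/17| = |463*17 - 127*62|/(62*17) = 3/1054.
Cross-multiplying, 1*1054 = 1054 < 2790 = 3*930, so 1/930 is smaller: the convergent 112/15 is closer to x than 127/17.

112/15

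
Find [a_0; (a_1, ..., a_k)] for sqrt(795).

[28; (5, 9, 5, 56)]

Write x_i = (sqrt(795) + m_i)/d_i with (m_0, d_0) = (0, 1). a_0 = floor(sqrt(795)) = 28, since 28^2 = 784 <= 795 < 841 = 29^2.
Iterate m_{i+1} = d_i*a_i - m_i, d_{i+1} = (795 - m_{i+1}^2)/d_i, a_{i+1} = floor((a_0 + m_{i+1})/d_{i+1}):
  m_1 = 1*28 - 0 = 28, d_1 = (795 - 28^2)/1 = 11/1 = 11, a_1 = floor((28 + 28)/11) = 5.
  m_2 = 11*5 - 28 = 27, d_2 = (795 - 27^2)/11 = 66/11 = 6, a_2 = floor((28 + 27)/6) = 9.
  m_3 = 6*9 - 27 = 27, d_3 = (795 - 27^2)/6 = 66/6 = 11, a_3 = floor((28 + 27)/11) = 5.
  m_4 = 11*5 - 27 = 28, d_4 = (795 - 28^2)/11 = 11/11 = 1, a_4 = floor((28 + 28)/1) = 56.
  m_5 = 1*56 - 28 = 28, d_5 = (795 - 28^2)/1 = 11/1 = 11: (m_5, d_5) = (m_1, d_1) = (28, 11), so from here the quotients repeat a_1, ..., a_4; the period length is 4.
Hence the expansion of sqrt(795) is a_0 = 28 followed by the repeating block 5, 9, 5, 56 (period 4).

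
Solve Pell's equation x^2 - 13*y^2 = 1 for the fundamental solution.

First expand sqrt(13) as a continued fraction. With x_i = (sqrt(13) + m_i)/d_i and (m_0, d_0) = (0, 1): a_0 = floor(sqrt(13)) = 3, since 3^2 = 9 <= 13 < 16 = 4^2.
Iterate m_{i+1} = d_i*a_i - m_i, d_{i+1} = (13 - m_{i+1}^2)/d_i, a_{i+1} = floor((a_0 + m_{i+1})/d_{i+1}):
  m_1 = 1*3 - 0 = 3, d_1 = (13 - 3^2)/1 = 4/1 = 4, a_1 = floor((3 + 3)/4) = 1.
  m_2 = 4*1 - 3 = 1, d_2 = (13 - 1^2)/4 = 12/4 = 3, a_2 = floor((3 + 1)/3) = 1.
  m_3 = 3*1 - 1 = 2, d_3 = (13 - 2^2)/3 = 9/3 = 3, a_3 = floor((3 + 2)/3) = 1.
  m_4 = 3*1 - 2 = 1, d_4 = (13 - 1^2)/3 = 12/3 = 4, a_4 = floor((3 + 1)/4) = 1.
  m_5 = 4*1 - 1 = 3, d_5 = (13 - 3^2)/4 = 4/4 = 1, a_5 = floor((3 + 3)/1) = 6.
  m_6 = 1*6 - 3 = 3, d_6 = (13 - 3^2)/1 = 4/1 = 4: (m_6, d_6) = (m_1, d_1) = (3, 4), so from here the quotients repeat a_1, ..., a_5; the period length is 5.
So sqrt(13) = [3; (1, 1, 1, 1, 6)] with period length k = 5.
k is odd, so (p_{k-1}, q_{k-1}) only solves x^2 - 13y^2 = -1 and the fundamental solution of x^2 - 13y^2 = 1 is (p_{2k-1}, q_{2k-1}) = (p_9, q_9); compute convergents through index 9, running through the period twice.
Convergents (p_i = a_i*p_{i-1} + p_{i-2}, q_i = a_i*q_{i-1} + q_{i-2} with p_{-2}=0, p_{-1}=1, q_{-2}=1, q_{-1}=0):
  i=0: a_0=3, p_0 = 3*1 + 0 = 3, q_0 = 3*0 + 1 = 1.
  i=1: a_1=1, p_1 = 1*3 + 1 = 4, q_1 = 1*1 + 0 = 1.
  i=2: a_2=1, p_2 = 1*4 + 3 = 7, q_2 = 1*1 + 1 = 2.
  i=3: a_3=1, p_3 = 1*7 + 4 = 11, q_3 = 1*2 + 1 = 3.
  i=4: a_4=1, p_4 = 1*11 + 7 = 18, q_4 = 1*3 + 2 = 5.
  i=5: a_5=6, p_5 = 6*18 + 11 = 119, q_5 = 6*5 + 3 = 33.
  i=6: a_6=1, p_6 = 1*119 + 18 = 137, q_6 = 1*33 + 5 = 38.
  i=7: a_7=1, p_7 = 1*137 + 119 = 256, q_7 = 1*38 + 33 = 71.
  i=8: a_8=1, p_8 = 1*256 + 137 = 393, q_8 = 1*71 + 38 = 109.
  i=9: a_9=1, p_9 = 1*393 + 256 = 649, q_9 = 1*109 + 71 = 180.
Indeed p_4^2 - 13*q_4^2 = 324 - 325 = -1, not +1.
Check: 649^2 - 13*180^2 = 421201 - 421200 = 1, so (x, y) = (649, 180) solves the equation, and by the theorem it is the least positive solution.

(x, y) = (649, 180)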